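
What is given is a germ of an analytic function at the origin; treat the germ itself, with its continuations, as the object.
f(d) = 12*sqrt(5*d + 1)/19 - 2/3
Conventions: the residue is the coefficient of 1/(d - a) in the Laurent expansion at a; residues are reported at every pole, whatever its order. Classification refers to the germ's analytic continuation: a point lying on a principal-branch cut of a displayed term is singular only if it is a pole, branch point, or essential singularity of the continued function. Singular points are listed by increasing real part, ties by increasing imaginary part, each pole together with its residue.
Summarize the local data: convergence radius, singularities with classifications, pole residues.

Radius of convergence at 0: 1/5.
At -1/5: an algebraic (square-root) branch point.

Branch term (12/19)*sqrt(1 - d/(-1/5)): its argument vanishes at d = -1/5, a square-root branch point, modulus 1/5.
The radius of convergence is the smallest modulus among the singular points: 1/5.


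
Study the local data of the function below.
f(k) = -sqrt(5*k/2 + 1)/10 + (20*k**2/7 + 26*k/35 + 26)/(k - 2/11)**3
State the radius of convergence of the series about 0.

Denominator factor (k - 2/11)^3: pole of order 3 at 2/11, modulus 2/11.
Branch term (-1/10)*sqrt(1 - k/(-2/5)): its argument vanishes at k = -2/5, a square-root branch point, modulus 2/5.
The radius of convergence is the smallest modulus among the singular points: 2/11.

The radius of convergence is 2/11.


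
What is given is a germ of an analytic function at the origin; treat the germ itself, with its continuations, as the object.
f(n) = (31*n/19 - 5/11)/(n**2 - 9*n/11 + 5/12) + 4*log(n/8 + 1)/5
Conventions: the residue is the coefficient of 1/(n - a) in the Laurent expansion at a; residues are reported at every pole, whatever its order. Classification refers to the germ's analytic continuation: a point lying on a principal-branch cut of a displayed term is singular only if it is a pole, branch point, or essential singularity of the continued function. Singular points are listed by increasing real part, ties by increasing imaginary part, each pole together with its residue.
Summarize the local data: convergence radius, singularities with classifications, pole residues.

Radius of convergence at 0: (1/6)*sqrt(15).
At -8: a logarithmic branch point.
At (9/22) - ((1/66)*sqrt(1086))*i: a pole of order 1; residue (31/38) + ((89/13756)*sqrt(1086))*i.
At (9/22) + ((1/66)*sqrt(1086))*i: a pole of order 1; residue (31/38) - ((89/13756)*sqrt(1086))*i.

Denominator factor (n**2 - 9*n/11 + 5/12): discriminant -362/363, complex-conjugate roots (9/22) + ((1/66)*sqrt(1086))*i and (9/22) - ((1/66)*sqrt(1086))*i; poles of order 1, moduli (1/6)*sqrt(15) and (1/6)*sqrt(15).
Branch term (4/5)*log(1 - n/(-8)): its argument vanishes at n = -8, a logarithmic branch point, modulus 8.
The radius of convergence is the smallest modulus among the singular points: (1/6)*sqrt(15).
The branch term is analytic at (9/22) - ((1/66)*sqrt(1086))*i and contributes nothing to the residue; only the rational part matters.
The factor n**2 - 9*n/11 + 5/12 splits as (n - a)(n - a') with a = (9/22) - ((1/66)*sqrt(1086))*i, a' = (9/22) + ((1/66)*sqrt(1086))*i. At the order-1 pole a set g(n) = (n - a)*(rational part) = [31*n/19 - 5/11] / (n - a').
Simple pole: residue = g(a) at a = (9/22) - ((1/66)*sqrt(1086))*i, which is (31/38) + ((89/13756)*sqrt(1086))*i.
The branch term is analytic at (9/22) + ((1/66)*sqrt(1086))*i and contributes nothing to the residue; only the rational part matters.
The factor n**2 - 9*n/11 + 5/12 splits as (n - a)(n - a') with a = (9/22) + ((1/66)*sqrt(1086))*i, a' = (9/22) - ((1/66)*sqrt(1086))*i. At the order-1 pole a set g(n) = (n - a)*(rational part) = [31*n/19 - 5/11] / (n - a').
Simple pole: residue = g(a) at a = (9/22) + ((1/66)*sqrt(1086))*i, which is (31/38) - ((89/13756)*sqrt(1086))*i.
List the singular points by increasing real part (a conjugate pair: the negative imaginary part first).


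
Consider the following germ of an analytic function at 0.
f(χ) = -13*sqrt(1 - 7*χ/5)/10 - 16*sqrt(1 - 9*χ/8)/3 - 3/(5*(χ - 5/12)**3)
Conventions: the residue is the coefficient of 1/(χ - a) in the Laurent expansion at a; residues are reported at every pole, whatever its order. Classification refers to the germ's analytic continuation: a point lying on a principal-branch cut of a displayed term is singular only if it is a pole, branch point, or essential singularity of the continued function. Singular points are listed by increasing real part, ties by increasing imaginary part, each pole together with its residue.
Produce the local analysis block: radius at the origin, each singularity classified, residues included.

Radius of convergence at 0: 5/12.
At 5/12: a pole of order 3; residue 0.
At 5/7: an algebraic (square-root) branch point.
At 8/9: an algebraic (square-root) branch point.

Denominator factor (χ - 5/12)^3: pole of order 3 at 5/12, modulus 5/12.
Branch term (-16/3)*sqrt(1 - χ/(8/9)): its argument vanishes at χ = 8/9, a square-root branch point, modulus 8/9.
Branch term (-13/10)*sqrt(1 - χ/(5/7)): its argument vanishes at χ = 5/7, a square-root branch point, modulus 5/7.
The radius of convergence is the smallest modulus among the singular points: 5/12.
The branch terms are analytic at 5/12 and contribute nothing to the residue; only the rational part matters.
At the order-3 pole 5/12 set g(χ) = (χ - (5/12))^3*(rational part) = -3/5.
Order-3 pole: residue = g''(a)/2; g''(5/12) = 0, so the residue is 0.
List the singular points by increasing real part (a conjugate pair: the negative imaginary part first).


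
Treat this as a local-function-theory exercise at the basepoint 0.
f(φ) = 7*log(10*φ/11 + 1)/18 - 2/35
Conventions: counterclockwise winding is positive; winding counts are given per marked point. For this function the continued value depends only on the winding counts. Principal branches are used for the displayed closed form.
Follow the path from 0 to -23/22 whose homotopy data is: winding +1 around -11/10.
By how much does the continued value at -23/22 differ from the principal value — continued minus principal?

Continued minus principal equals (7/9)*pi*i.

The rational part is single-valued and drops out of the difference; each branch term changes only by its own monodromy.
(7/18)*log(1 - φ/(-11/10)): each positive loop around -11/10 adds 2*pi*i to the log, so winding +1 contributes (7/18)*(1)*2*pi*i = (7/9)*pi*i.
Summing the contributions at φ = -23/22 gives (7/9)*pi*i.


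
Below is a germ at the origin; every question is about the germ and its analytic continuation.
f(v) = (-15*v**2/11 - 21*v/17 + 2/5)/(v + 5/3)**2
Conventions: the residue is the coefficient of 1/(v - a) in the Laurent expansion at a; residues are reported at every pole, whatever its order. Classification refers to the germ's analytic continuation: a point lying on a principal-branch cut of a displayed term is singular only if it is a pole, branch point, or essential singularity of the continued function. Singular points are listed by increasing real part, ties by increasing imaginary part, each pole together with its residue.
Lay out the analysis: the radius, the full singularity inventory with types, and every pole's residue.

Denominator factor (v + 5/3)^2: pole of order 2 at -5/3, modulus 5/3.
The radius of convergence is the smallest modulus among the singular points: 5/3.
At the order-2 pole -5/3 set g(v) = (v - (-5/3))^2*f(v) = -15*v**2/11 - 21*v/17 + 2/5.
Order-2 pole: residue = g'(a); g'(-5/3) = 619/187, so the residue is 619/187.

Radius of convergence at 0: 5/3.
At -5/3: a pole of order 2; residue 619/187.


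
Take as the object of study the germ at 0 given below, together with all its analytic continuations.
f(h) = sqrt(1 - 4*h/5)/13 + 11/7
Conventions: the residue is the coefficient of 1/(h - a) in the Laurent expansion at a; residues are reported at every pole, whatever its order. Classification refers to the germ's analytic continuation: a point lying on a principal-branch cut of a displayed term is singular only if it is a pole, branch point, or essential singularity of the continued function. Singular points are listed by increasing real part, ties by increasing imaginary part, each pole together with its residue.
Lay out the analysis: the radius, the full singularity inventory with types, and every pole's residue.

Radius of convergence at 0: 5/4.
At 5/4: an algebraic (square-root) branch point.

Branch term (1/13)*sqrt(1 - h/(5/4)): its argument vanishes at h = 5/4, a square-root branch point, modulus 5/4.
The radius of convergence is the smallest modulus among the singular points: 5/4.


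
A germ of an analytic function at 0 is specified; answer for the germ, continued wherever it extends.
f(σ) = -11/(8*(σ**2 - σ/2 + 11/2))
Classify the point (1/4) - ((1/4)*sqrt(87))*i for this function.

The point is a pole of order 1.

The denominator factor σ**2 - σ/2 + 11/2 vanishes at (1/4) - ((1/4)*sqrt(87))*i and appears to the power 1; the numerator there equals -11/8, nonzero, and no other factor vanishes.
Hence a pole whose order is the multiplicity, 1.


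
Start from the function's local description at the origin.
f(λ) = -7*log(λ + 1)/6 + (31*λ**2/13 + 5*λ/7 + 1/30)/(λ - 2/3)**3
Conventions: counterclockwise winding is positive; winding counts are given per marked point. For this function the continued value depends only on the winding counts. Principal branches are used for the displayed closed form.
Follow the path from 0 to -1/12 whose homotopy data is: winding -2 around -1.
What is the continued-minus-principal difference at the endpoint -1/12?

The rational part is single-valued and drops out of the difference; each branch term changes only by its own monodromy.
(-7/6)*log(1 - λ/(-1)): each positive loop around -1 adds 2*pi*i to the log, so winding -2 contributes (-7/6)*(-2)*2*pi*i = (14/3)*pi*i.
Summing the contributions at λ = -1/12 gives (14/3)*pi*i.

Continued minus principal equals (14/3)*pi*i.


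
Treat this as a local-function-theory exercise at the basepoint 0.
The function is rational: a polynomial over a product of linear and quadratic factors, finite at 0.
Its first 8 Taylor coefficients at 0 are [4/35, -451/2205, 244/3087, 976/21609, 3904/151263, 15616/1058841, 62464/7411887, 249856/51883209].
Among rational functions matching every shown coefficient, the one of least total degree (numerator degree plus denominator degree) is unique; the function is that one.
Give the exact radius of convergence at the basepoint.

The radius of convergence is 7/4.

No rational of total degree below 3 reproduces all 8 coefficients; solving the [2/1] Pade equations on them gives f(χ) = (-12*χ**2/35 + 17*χ/36 - 1/5)/(χ - 7/4), whose expansion matches every shown term.
Denominator factor (χ - 7/4): pole of order 1 at 7/4, modulus 7/4.
The radius of convergence is the smallest modulus among the singular points: 7/4.


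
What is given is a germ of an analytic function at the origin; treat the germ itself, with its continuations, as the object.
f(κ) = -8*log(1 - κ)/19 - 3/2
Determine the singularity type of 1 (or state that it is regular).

The point is a logarithmic branch point.

The term (-8/19)*log(1 - κ/(1)) has argument 1 - 1/(1) = 0 at 1: a logarithmic (infinitely-sheeted) branch point; the remaining terms are analytic or single-valued there.


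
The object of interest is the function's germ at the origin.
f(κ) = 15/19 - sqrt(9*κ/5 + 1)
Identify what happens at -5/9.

The point is an algebraic (square-root) branch point.

The term (-1)*sqrt(1 - κ/(-5/9)) has argument 1 - -5/9/(-5/9) = 0 at -5/9: a square-root (algebraic, two-sheeted) branch point; the remaining terms are analytic or single-valued there.


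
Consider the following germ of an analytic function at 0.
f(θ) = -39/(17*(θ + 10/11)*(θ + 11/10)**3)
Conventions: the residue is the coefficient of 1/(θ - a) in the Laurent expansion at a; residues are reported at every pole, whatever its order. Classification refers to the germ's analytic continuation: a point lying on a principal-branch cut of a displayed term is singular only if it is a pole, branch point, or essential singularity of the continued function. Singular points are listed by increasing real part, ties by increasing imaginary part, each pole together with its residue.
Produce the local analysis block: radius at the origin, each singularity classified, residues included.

Denominator factor (θ + 11/10)^3: pole of order 3 at -11/10, modulus 11/10.
Denominator factor (θ + 10/11): pole of order 1 at -10/11, modulus 10/11.
The radius of convergence is the smallest modulus among the singular points: 10/11.
At the order-3 pole -11/10 set g(θ) = (θ - (-11/10))^3*f(θ) = -39/(17*(θ + 10/11)).
Order-3 pole: residue = g''(a)/2; g''(-11/10) = 34606000/52479, so the residue is 17303000/52479.
At the order-1 pole -10/11 set g(θ) = (θ - (-10/11))*f(θ) = -39/(17*(θ + 11/10)**3).
Simple pole: residue = g(a) at a = -10/11, which is -17303000/52479.
List the singular points by increasing real part (a conjugate pair: the negative imaginary part first).

Radius of convergence at 0: 10/11.
At -11/10: a pole of order 3; residue 17303000/52479.
At -10/11: a pole of order 1; residue -17303000/52479.


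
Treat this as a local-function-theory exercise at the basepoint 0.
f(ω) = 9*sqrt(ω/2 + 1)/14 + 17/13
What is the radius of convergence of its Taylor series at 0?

The radius of convergence is 2.

Branch term (9/14)*sqrt(1 - ω/(-2)): its argument vanishes at ω = -2, a square-root branch point, modulus 2.
The radius of convergence is the smallest modulus among the singular points: 2.


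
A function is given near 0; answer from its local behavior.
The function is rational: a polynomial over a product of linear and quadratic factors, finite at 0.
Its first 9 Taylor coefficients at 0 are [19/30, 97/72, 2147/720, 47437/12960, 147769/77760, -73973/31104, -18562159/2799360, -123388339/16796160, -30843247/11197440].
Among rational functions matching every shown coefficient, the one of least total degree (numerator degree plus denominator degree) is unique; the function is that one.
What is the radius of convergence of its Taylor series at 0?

The radius of convergence is 1.

No rational of total degree below 7 reproduces all 9 coefficients; solving the [2/5] Pade equations on them gives f(w) = (29*w**2/9 - w/20 + 19/15)/((w + 2)*(w**2 - 4*w/3 + 1)**2), whose expansion matches every shown term.
Denominator factor (w + 2): pole of order 1 at -2, modulus 2.
Denominator factor (w**2 - 4*w/3 + 1)^2: discriminant -20/9, complex-conjugate roots (2/3) + ((1/3)*sqrt(5))*i and (2/3) - ((1/3)*sqrt(5))*i; poles of order 2, moduli 1 and 1.
The radius of convergence is the smallest modulus among the singular points: 1.


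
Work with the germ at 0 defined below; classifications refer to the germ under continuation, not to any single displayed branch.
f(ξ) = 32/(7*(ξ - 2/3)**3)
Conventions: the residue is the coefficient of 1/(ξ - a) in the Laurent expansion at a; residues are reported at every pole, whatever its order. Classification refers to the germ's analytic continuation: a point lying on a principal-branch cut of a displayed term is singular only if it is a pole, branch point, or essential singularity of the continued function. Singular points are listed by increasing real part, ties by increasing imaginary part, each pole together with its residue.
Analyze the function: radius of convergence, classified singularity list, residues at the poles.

Denominator factor (ξ - 2/3)^3: pole of order 3 at 2/3, modulus 2/3.
The radius of convergence is the smallest modulus among the singular points: 2/3.
At the order-3 pole 2/3 set g(ξ) = (ξ - (2/3))^3*f(ξ) = 32/7.
Order-3 pole: residue = g''(a)/2; g''(2/3) = 0, so the residue is 0.

Radius of convergence at 0: 2/3.
At 2/3: a pole of order 3; residue 0.


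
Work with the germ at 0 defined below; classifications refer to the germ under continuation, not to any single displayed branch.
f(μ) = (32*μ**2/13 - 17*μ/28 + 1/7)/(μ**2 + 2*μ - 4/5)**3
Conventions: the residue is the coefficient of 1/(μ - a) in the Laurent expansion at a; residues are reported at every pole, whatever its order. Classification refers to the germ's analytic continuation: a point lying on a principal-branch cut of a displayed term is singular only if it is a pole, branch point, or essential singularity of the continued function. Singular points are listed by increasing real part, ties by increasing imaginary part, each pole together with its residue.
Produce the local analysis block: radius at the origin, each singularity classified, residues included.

Radius of convergence at 0: -1 + (3/5)*sqrt(5).
At -1 - (3/5)*sqrt(5): a pole of order 3; residue -(2255/67392)*sqrt(5).
At -1 + (3/5)*sqrt(5): a pole of order 3; residue (2255/67392)*sqrt(5).


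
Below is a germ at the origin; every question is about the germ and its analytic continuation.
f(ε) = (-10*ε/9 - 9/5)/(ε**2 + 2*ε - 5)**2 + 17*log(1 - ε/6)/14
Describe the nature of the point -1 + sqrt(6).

The point is a pole of order 2.

The denominator factor ε**2 + 2*ε - 5 vanishes at -1 + sqrt(6) and appears to the power 2; the numerator there equals -31/45 - (10/9)*sqrt(6), nonzero, and no other factor vanishes.
The branch terms are analytic at this point.
Hence a pole whose order is the multiplicity, 2.


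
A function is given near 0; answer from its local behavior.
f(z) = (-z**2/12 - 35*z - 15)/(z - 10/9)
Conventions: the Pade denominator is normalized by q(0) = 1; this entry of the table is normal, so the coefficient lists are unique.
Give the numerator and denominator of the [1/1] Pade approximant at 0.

The Pade approximant has numerator coefficients [27/2, 12213/388]; denominator coefficients [1, -1312/1455].

Taylor coefficients needed (expand at 0): a_0 = 27/2, a_1 = 873/20, a_2 = 984/25.
Write the denominator as Q(z) = 1 + q1*z. Requiring Q*f - P = O(z^3) with deg P <= 1 kills the coefficients of z^2..z^2 in Q*f:
  z^2: a_2 + q1*a_1 = 0, i.e. 984/25 + (873/20)*q1 = 0.
Solving this linear system: q1 = -1312/1455.
The numerator is Q*f truncated at degree 1: P0 = a_0 = 27/2; P1 = a_1 + q1*a_0 = 12213/388.


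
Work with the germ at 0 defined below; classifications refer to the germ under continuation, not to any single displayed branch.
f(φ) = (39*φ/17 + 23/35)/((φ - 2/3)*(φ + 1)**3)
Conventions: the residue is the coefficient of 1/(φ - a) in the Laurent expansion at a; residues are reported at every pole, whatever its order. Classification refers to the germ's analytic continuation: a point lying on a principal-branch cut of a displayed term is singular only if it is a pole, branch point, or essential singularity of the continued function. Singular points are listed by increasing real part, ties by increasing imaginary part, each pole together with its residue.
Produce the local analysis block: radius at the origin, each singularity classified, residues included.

Denominator factor (φ + 1)^3: pole of order 3 at -1, modulus 1.
Denominator factor (φ - 2/3): pole of order 1 at 2/3, modulus 2/3.
The radius of convergence is the smallest modulus among the singular points: 2/3.
At the order-3 pole -1 set g(φ) = (φ - (-1))^3*f(φ) = (39*φ/17 + 23/35)/(φ - 2/3).
Order-3 pole: residue = g''(a)/2; g''(-1) = -70254/74375, so the residue is -35127/74375.
At the order-1 pole 2/3 set g(φ) = (φ - (2/3))*f(φ) = (39*φ/17 + 23/35)/(φ + 1)**3.
Simple pole: residue = g(a) at a = 2/3, which is 35127/74375.
List the singular points by increasing real part (a conjugate pair: the negative imaginary part first).

Radius of convergence at 0: 2/3.
At -1: a pole of order 3; residue -35127/74375.
At 2/3: a pole of order 1; residue 35127/74375.


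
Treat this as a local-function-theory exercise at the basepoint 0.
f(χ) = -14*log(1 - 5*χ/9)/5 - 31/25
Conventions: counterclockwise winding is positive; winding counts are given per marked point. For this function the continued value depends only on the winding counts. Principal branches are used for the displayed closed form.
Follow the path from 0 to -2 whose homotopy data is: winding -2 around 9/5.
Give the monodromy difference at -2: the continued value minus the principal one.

The rational part is single-valued and drops out of the difference; each branch term changes only by its own monodromy.
(-14/5)*log(1 - χ/(9/5)): each positive loop around 9/5 adds 2*pi*i to the log, so winding -2 contributes (-14/5)*(-2)*2*pi*i = (56/5)*pi*i.
Summing the contributions at χ = -2 gives (56/5)*pi*i.

Continued minus principal equals (56/5)*pi*i.


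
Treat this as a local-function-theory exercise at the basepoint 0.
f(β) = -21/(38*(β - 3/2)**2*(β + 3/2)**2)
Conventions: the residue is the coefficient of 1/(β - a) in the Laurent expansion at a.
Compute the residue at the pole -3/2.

At the order-2 pole -3/2 set g(β) = (β - (-3/2))^2*f(β) = -21/(38*(β - 3/2)**2).
Order-2 pole: residue = g'(a); g'(-3/2) = -7/171, so the residue is -7/171.

The residue is -7/171.


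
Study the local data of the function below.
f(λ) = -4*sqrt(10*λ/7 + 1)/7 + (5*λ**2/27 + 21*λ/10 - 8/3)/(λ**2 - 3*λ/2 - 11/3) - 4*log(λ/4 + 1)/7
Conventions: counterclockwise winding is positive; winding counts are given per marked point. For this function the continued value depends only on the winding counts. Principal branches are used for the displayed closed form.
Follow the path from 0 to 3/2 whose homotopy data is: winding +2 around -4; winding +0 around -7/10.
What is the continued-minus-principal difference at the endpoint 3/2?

Continued minus principal equals -(16/7)*pi*i.

The rational part is single-valued and drops out of the difference; each branch term changes only by its own monodromy.
(-4/7)*log(1 - λ/(-4)): each positive loop around -4 adds 2*pi*i to the log, so winding +2 contributes (-4/7)*(2)*2*pi*i = -(16/7)*pi*i.
(-4/7)*sqrt(1 - λ/(-7/10)): winding +0 is even, the square root returns to the same sheet, contribution 0.
Summing the contributions at λ = 3/2 gives -(16/7)*pi*i.


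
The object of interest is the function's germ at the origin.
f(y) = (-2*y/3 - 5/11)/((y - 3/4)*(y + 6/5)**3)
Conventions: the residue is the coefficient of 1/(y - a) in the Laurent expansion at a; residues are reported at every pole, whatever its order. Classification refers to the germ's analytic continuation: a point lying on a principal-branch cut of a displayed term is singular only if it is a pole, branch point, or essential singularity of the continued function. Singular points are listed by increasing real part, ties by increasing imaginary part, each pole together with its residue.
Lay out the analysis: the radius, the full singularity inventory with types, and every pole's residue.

Radius of convergence at 0: 3/4.
At -6/5: a pole of order 3; residue 28000/217503.
At 3/4: a pole of order 1; residue -28000/217503.

Denominator factor (y + 6/5)^3: pole of order 3 at -6/5, modulus 6/5.
Denominator factor (y - 3/4): pole of order 1 at 3/4, modulus 3/4.
The radius of convergence is the smallest modulus among the singular points: 3/4.
At the order-3 pole -6/5 set g(y) = (y - (-6/5))^3*f(y) = (-2*y/3 - 5/11)/(y - 3/4).
Order-3 pole: residue = g''(a)/2; g''(-6/5) = 56000/217503, so the residue is 28000/217503.
At the order-1 pole 3/4 set g(y) = (y - (3/4))*f(y) = (-2*y/3 - 5/11)/(y + 6/5)**3.
Simple pole: residue = g(a) at a = 3/4, which is -28000/217503.
List the singular points by increasing real part (a conjugate pair: the negative imaginary part first).


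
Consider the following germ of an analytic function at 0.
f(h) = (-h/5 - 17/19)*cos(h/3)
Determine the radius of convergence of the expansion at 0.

The radius of convergence is infinite.

The factor cos(h/3) is entire and contributes no finite singular point.
The polynomial part has no poles.
No finite singular points: the Taylor series at 0 converges everywhere.


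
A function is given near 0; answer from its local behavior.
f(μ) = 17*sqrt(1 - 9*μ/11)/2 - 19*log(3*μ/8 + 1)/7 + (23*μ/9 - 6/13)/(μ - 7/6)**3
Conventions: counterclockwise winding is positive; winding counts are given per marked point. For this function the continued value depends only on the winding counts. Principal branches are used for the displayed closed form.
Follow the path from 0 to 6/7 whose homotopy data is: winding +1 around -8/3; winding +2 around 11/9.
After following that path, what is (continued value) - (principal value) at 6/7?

The rational part is single-valued and drops out of the difference; each branch term changes only by its own monodromy.
(-19/7)*log(1 - μ/(-8/3)): each positive loop around -8/3 adds 2*pi*i to the log, so winding +1 contributes (-19/7)*(1)*2*pi*i = -(38/7)*pi*i.
(17/2)*sqrt(1 - μ/(11/9)): winding +2 is even, the square root returns to the same sheet, contribution 0.
Summing the contributions at μ = 6/7 gives -(38/7)*pi*i.

Continued minus principal equals -(38/7)*pi*i.


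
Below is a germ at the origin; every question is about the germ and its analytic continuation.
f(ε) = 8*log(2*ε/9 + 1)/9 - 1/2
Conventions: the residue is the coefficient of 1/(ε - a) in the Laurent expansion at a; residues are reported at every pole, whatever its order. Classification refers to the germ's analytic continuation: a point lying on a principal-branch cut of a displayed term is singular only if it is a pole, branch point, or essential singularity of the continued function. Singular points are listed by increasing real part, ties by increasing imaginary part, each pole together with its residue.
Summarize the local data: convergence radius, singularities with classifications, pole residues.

Branch term (8/9)*log(1 - ε/(-9/2)): its argument vanishes at ε = -9/2, a logarithmic branch point, modulus 9/2.
The radius of convergence is the smallest modulus among the singular points: 9/2.

Radius of convergence at 0: 9/2.
At -9/2: a logarithmic branch point.


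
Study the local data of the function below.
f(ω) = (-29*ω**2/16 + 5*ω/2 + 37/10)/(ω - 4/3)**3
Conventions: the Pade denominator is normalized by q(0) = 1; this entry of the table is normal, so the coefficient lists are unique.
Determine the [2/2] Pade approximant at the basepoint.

Taylor coefficients needed (expand at 0): a_0 = -999/640, a_1 = -11691/2560, a_2 = -4401/640, a_3 = -17253/2048, a_4 = -303993/32768.
Write the denominator as Q(ω) = 1 + q1*ω + q2*ω^2. Requiring Q*f - P = O(ω^5) with deg P <= 2 kills the coefficients of ω^3..ω^4 in Q*f:
  ω^3: a_3 + q1*a_2 + q2*a_1 = 0, i.e. -17253/2048 + (-4401/640)*q1 + (-11691/2560)*q2 = 0.
  ω^4: a_4 + q1*a_3 + q2*a_2 = 0, i.e. -303993/32768 + (-17253/2048)*q1 + (-4401/640)*q2 = 0.
Solving this linear system: q1 = -182745/103504, q2 = 5265/6469.
The numerator is Q*f truncated at degree 2: P0 = a_0 = -999/640; P1 = a_1 + q1*a_0 = -119954061/66242560; P2 = a_2 + q1*a_1 + q2*a_0 = -22235661/264970240.

The Pade approximant has numerator coefficients [-999/640, -119954061/66242560, -22235661/264970240]; denominator coefficients [1, -182745/103504, 5265/6469].


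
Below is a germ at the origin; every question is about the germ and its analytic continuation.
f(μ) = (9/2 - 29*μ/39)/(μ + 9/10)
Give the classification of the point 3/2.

Denominator factors: μ + 9/10 = 12/5 at μ = 3/2 — none vanishes.
So the germ continues analytically to 3/2.

The point is a regular point.


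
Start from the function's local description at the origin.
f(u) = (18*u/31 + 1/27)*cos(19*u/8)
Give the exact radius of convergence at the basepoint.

The radius of convergence is infinite.

The factor cos(19*u/8) is entire and contributes no finite singular point.
The polynomial part has no poles.
No finite singular points: the Taylor series at 0 converges everywhere.


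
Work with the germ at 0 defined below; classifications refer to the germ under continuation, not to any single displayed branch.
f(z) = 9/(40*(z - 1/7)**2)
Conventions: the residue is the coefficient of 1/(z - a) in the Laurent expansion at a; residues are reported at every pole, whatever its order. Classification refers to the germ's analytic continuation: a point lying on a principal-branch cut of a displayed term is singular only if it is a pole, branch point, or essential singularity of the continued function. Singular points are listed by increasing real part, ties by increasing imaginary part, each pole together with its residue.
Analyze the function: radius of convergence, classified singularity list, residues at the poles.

Radius of convergence at 0: 1/7.
At 1/7: a pole of order 2; residue 0.

Denominator factor (z - 1/7)^2: pole of order 2 at 1/7, modulus 1/7.
The radius of convergence is the smallest modulus among the singular points: 1/7.
At the order-2 pole 1/7 set g(z) = (z - (1/7))^2*f(z) = 9/40.
Order-2 pole: residue = g'(a); g'(1/7) = 0, so the residue is 0.


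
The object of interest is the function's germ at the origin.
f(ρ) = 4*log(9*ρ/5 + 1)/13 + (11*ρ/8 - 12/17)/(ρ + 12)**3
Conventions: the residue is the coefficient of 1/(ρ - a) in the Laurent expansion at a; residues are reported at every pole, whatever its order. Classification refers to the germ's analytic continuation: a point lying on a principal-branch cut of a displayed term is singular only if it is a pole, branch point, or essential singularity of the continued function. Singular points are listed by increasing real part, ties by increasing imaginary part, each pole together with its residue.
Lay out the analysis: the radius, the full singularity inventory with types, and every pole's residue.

Radius of convergence at 0: 5/9.
At -12: a pole of order 3; residue 0.
At -5/9: a logarithmic branch point.

Denominator factor (ρ + 12)^3: pole of order 3 at -12, modulus 12.
Branch term (4/13)*log(1 - ρ/(-5/9)): its argument vanishes at ρ = -5/9, a logarithmic branch point, modulus 5/9.
The radius of convergence is the smallest modulus among the singular points: 5/9.
The branch term is analytic at -12 and contributes nothing to the residue; only the rational part matters.
At the order-3 pole -12 set g(ρ) = (ρ - (-12))^3*(rational part) = 11*ρ/8 - 12/17.
Order-3 pole: residue = g''(a)/2; g''(-12) = 0, so the residue is 0.
List the singular points by increasing real part (a conjugate pair: the negative imaginary part first).


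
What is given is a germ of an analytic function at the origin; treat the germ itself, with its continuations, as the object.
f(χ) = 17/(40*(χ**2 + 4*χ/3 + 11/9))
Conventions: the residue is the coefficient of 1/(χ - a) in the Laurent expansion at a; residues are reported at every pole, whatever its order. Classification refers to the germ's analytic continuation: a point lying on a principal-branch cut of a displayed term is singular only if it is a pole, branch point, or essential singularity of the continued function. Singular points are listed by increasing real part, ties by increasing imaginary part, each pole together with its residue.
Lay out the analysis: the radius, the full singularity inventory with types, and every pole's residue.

Radius of convergence at 0: (1/3)*sqrt(11).
At (-2/3) - ((1/3)*sqrt(7))*i: a pole of order 1; residue ((51/560)*sqrt(7))*i.
At (-2/3) + ((1/3)*sqrt(7))*i: a pole of order 1; residue -((51/560)*sqrt(7))*i.

Denominator factor (χ**2 + 4*χ/3 + 11/9): discriminant -28/9, complex-conjugate roots (-2/3) + ((1/3)*sqrt(7))*i and (-2/3) - ((1/3)*sqrt(7))*i; poles of order 1, moduli (1/3)*sqrt(11) and (1/3)*sqrt(11).
The radius of convergence is the smallest modulus among the singular points: (1/3)*sqrt(11).
The factor χ**2 + 4*χ/3 + 11/9 splits as (χ - a)(χ - a') with a = (-2/3) - ((1/3)*sqrt(7))*i, a' = (-2/3) + ((1/3)*sqrt(7))*i. At the order-1 pole a set g(χ) = (χ - a)*f(χ) = [17/40] / (χ - a').
Simple pole: residue = g(a) at a = (-2/3) - ((1/3)*sqrt(7))*i, which is ((51/560)*sqrt(7))*i.
The factor χ**2 + 4*χ/3 + 11/9 splits as (χ - a)(χ - a') with a = (-2/3) + ((1/3)*sqrt(7))*i, a' = (-2/3) - ((1/3)*sqrt(7))*i. At the order-1 pole a set g(χ) = (χ - a)*f(χ) = [17/40] / (χ - a').
Simple pole: residue = g(a) at a = (-2/3) + ((1/3)*sqrt(7))*i, which is -((51/560)*sqrt(7))*i.
List the singular points by increasing real part (a conjugate pair: the negative imaginary part first).


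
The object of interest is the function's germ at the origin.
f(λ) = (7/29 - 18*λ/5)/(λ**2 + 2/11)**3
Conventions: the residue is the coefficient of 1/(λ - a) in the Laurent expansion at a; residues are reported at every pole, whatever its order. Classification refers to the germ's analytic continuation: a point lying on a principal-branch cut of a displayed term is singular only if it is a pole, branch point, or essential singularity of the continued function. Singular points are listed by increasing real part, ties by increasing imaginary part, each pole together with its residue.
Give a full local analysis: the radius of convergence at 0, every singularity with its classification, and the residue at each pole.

Radius of convergence at 0: (1/11)*sqrt(22).
At -((1/11)*sqrt(22))*i: a pole of order 3; residue ((2541/3712)*sqrt(22))*i.
At ((1/11)*sqrt(22))*i: a pole of order 3; residue -((2541/3712)*sqrt(22))*i.

Denominator factor (λ**2 + 2/11)^3: discriminant -8/11, complex-conjugate roots ((1/11)*sqrt(22))*i and -((1/11)*sqrt(22))*i; poles of order 3, moduli (1/11)*sqrt(22) and (1/11)*sqrt(22).
The radius of convergence is the smallest modulus among the singular points: (1/11)*sqrt(22).
The factor λ**2 + 2/11 splits as (λ - a)(λ - a') with a = -((1/11)*sqrt(22))*i, a' = ((1/11)*sqrt(22))*i. At the order-3 pole a set g(λ) = (λ - a)^3*f(λ) = [7/29 - 18*λ/5] / (λ - a')^3.
Order-3 pole: residue = g''(a)/2; g''(-((1/11)*sqrt(22))*i) = ((2541/1856)*sqrt(22))*i, so the residue is ((2541/3712)*sqrt(22))*i.
The factor λ**2 + 2/11 splits as (λ - a)(λ - a') with a = ((1/11)*sqrt(22))*i, a' = -((1/11)*sqrt(22))*i. At the order-3 pole a set g(λ) = (λ - a)^3*f(λ) = [7/29 - 18*λ/5] / (λ - a')^3.
Order-3 pole: residue = g''(a)/2; g''(((1/11)*sqrt(22))*i) = -((2541/1856)*sqrt(22))*i, so the residue is -((2541/3712)*sqrt(22))*i.
List the singular points by increasing real part (a conjugate pair: the negative imaginary part first).


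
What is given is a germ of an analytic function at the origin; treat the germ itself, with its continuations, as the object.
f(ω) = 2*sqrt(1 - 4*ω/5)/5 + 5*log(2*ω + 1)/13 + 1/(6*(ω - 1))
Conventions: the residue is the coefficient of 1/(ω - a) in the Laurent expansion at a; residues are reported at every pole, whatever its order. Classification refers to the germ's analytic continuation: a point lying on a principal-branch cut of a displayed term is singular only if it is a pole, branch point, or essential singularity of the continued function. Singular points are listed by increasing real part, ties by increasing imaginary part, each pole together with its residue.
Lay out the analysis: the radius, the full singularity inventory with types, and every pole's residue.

Denominator factor (ω - 1): pole of order 1 at 1, modulus 1.
Branch term (5/13)*log(1 - ω/(-1/2)): its argument vanishes at ω = -1/2, a logarithmic branch point, modulus 1/2.
Branch term (2/5)*sqrt(1 - ω/(5/4)): its argument vanishes at ω = 5/4, a square-root branch point, modulus 5/4.
The radius of convergence is the smallest modulus among the singular points: 1/2.
The branch terms are analytic at 1 and contribute nothing to the residue; only the rational part matters.
At the order-1 pole 1 set g(ω) = (ω - (1))*(rational part) = 1/6.
Simple pole: residue = g(a) at a = 1, which is 1/6.
List the singular points by increasing real part (a conjugate pair: the negative imaginary part first).

Radius of convergence at 0: 1/2.
At -1/2: a logarithmic branch point.
At 1: a pole of order 1; residue 1/6.
At 5/4: an algebraic (square-root) branch point.


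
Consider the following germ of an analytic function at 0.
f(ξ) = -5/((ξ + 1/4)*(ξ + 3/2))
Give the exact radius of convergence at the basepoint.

The radius of convergence is 1/4.

Denominator factor (ξ + 1/4): pole of order 1 at -1/4, modulus 1/4.
Denominator factor (ξ + 3/2): pole of order 1 at -3/2, modulus 3/2.
The radius of convergence is the smallest modulus among the singular points: 1/4.


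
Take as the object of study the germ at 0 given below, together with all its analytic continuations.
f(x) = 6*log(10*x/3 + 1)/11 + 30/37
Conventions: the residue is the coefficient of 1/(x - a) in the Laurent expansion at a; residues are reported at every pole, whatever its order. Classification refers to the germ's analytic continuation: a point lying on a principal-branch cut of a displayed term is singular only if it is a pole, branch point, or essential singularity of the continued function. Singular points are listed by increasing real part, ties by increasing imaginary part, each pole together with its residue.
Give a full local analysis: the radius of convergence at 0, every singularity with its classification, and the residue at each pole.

Branch term (6/11)*log(1 - x/(-3/10)): its argument vanishes at x = -3/10, a logarithmic branch point, modulus 3/10.
The radius of convergence is the smallest modulus among the singular points: 3/10.

Radius of convergence at 0: 3/10.
At -3/10: a logarithmic branch point.


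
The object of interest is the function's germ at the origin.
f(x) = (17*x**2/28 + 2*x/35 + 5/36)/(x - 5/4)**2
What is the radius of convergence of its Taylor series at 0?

Denominator factor (x - 5/4)^2: pole of order 2 at 5/4, modulus 5/4.
The radius of convergence is the smallest modulus among the singular points: 5/4.

The radius of convergence is 5/4.


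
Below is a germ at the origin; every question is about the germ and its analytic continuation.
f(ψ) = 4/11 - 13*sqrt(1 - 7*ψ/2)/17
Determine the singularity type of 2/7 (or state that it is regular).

The point is an algebraic (square-root) branch point.

The term (-13/17)*sqrt(1 - ψ/(2/7)) has argument 1 - 2/7/(2/7) = 0 at 2/7: a square-root (algebraic, two-sheeted) branch point; the remaining terms are analytic or single-valued there.


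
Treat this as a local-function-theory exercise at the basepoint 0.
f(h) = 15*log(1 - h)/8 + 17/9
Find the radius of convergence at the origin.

The radius of convergence is 1.

Branch term (15/8)*log(1 - h/(1)): its argument vanishes at h = 1, a logarithmic branch point, modulus 1.
The radius of convergence is the smallest modulus among the singular points: 1.


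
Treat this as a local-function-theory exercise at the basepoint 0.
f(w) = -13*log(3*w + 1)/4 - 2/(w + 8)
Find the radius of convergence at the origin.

The radius of convergence is 1/3.

Denominator factor (w + 8): pole of order 1 at -8, modulus 8.
Branch term (-13/4)*log(1 - w/(-1/3)): its argument vanishes at w = -1/3, a logarithmic branch point, modulus 1/3.
The radius of convergence is the smallest modulus among the singular points: 1/3.


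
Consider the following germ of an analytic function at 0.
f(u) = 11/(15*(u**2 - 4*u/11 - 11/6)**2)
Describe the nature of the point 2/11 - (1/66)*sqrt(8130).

The denominator factor u**2 - 4*u/11 - 11/6 vanishes at 2/11 - (1/66)*sqrt(8130) and appears to the power 2; the numerator there equals 11/15, nonzero, and no other factor vanishes.
Hence a pole whose order is the multiplicity, 2.

The point is a pole of order 2.


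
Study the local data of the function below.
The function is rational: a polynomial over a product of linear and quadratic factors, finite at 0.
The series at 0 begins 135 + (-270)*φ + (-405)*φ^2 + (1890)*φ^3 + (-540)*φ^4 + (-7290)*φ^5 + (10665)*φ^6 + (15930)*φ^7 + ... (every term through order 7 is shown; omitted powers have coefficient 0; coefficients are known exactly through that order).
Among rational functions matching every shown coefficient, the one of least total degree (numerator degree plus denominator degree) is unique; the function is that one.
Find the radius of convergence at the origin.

No rational of total degree below 4 reproduces all 8 coefficients; solving the [0/4] Pade equations on them gives f(φ) = 15/(φ**2 + φ/3 + 1/3)**2, whose expansion matches every shown term.
Denominator factor (φ**2 + φ/3 + 1/3)^2: discriminant -11/9, complex-conjugate roots (-1/6) + ((1/6)*sqrt(11))*i and (-1/6) - ((1/6)*sqrt(11))*i; poles of order 2, moduli (1/3)*sqrt(3) and (1/3)*sqrt(3).
The radius of convergence is the smallest modulus among the singular points: (1/3)*sqrt(3).

The radius of convergence is (1/3)*sqrt(3).
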